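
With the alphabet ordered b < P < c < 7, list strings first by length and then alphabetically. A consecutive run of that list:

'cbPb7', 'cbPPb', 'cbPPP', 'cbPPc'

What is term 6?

Continuing the enumeration 2 steps past cbPPc: cbPPc → cbPP7 → (answer).

cbPcb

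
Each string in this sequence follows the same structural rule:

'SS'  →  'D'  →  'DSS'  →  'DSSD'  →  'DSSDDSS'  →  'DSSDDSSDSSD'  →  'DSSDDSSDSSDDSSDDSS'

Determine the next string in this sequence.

This is a Fibonacci-style word recurrence s(k) = s(k−1)·s(k−2): e.g. D·SS = DSS.
So term 8 is DSSDDSSDSSDDSSDDSS·DSSDDSSDSSD.

DSSDDSSDSSDDSSDDSSDSSDDSSDSSD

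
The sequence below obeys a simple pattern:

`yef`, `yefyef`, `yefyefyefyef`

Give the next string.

yefyefyefyefyefyefyefyef

Every step duplicates the string.
So the next term is two copies of yefyefyefyef.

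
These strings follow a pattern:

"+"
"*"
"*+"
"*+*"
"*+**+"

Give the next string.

This is a Fibonacci-style word recurrence s(k) = s(k−1)·s(k−2): e.g. *·+ = *+.
So term 6 is *+**+·*+*.

*+**+*+*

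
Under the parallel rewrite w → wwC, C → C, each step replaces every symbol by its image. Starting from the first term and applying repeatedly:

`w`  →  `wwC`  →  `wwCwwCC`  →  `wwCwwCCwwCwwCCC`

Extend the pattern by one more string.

Rewriting the 15 symbols of wwCwwCCwwCwwCCC one by one yields wwC wwC C wwC wwC C C wwC wwC C wwC wwC C C C; concatenated:

wwCwwCCwwCwwCCCwwCwwCCwwCwwCCCC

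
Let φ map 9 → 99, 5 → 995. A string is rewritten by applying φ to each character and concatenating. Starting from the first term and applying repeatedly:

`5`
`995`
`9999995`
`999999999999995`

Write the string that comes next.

Applying the rule to each of the 15 symbols of 999999999999995 gives the pieces 99 99 99 99 99 99 99 99 99 99 99 99 99 99 995, which concatenate to the answer.

9999999999999999999999999999995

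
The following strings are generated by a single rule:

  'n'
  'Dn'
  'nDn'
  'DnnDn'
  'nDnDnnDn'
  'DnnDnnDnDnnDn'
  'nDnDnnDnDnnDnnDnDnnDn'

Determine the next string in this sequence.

DnnDnnDnDnnDnnDnDnnDnDnnDnnDnDnnDn

Each term (from the third on) is the two preceding terms concatenated in order: term 3 = n·Dn = nDn.
So term 8 is DnnDnnDnDnnDn·nDnDnnDnDnnDnnDnDnnDn.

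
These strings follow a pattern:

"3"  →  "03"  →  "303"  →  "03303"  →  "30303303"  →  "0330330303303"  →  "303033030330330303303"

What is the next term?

Each term (from the third on) is the two preceding terms concatenated in order: term 3 = 3·03 = 303.
So term 8 is 0330330303303·303033030330330303303.

0330330303303303033030330330303303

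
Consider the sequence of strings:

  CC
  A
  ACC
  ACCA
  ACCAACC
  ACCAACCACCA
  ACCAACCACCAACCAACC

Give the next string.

ACCAACCACCAACCAACCACCAACCACCA

From term 3 onward, concatenate the last term with the second-to-last: A·CC = ACC, ACC·A = ACCA, …
The next term joins ACCAACCACCAACCAACC and ACCAACCACCA.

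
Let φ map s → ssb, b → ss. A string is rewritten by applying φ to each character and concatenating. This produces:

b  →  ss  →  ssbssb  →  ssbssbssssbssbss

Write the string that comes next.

Applying the rule to each of the 16 symbols of ssbssbssssbssbss gives the pieces ssb ssb ss ssb ssb ss ssb ssb ssb ssb ss ssb ssb ss ssb ssb, which concatenate to the answer.

ssbssbssssbssbssssbssbssbssbssssbssbssssbssb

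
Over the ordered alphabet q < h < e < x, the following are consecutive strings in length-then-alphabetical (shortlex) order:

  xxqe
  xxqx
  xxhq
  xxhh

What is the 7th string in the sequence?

Continuing the enumeration 3 steps past xxhh: xxhh → xxhe → xxhx → (answer).

xxeq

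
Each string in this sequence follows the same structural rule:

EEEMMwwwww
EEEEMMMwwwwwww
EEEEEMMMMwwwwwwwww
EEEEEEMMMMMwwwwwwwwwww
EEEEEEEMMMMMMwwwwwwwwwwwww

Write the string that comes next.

Reading off run lengths: E runs 3, 4, 5, 6, 7; M runs 2, 3, 4, 5, 6; w runs 5, 7, 9, 11, 13 — each is linear in n, where the shown terms are n = 2, 3, 4, 5, 6.
At n = 7 the blocks have lengths 8, 7, 15.

EEEEEEEEMMMMMMMwwwwwwwwwwwwwww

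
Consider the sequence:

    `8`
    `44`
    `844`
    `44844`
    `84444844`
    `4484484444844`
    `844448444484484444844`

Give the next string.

4484484444844844448444484484444844

This is a Fibonacci-style word recurrence s(k) = s(k−2)·s(k−1): e.g. 8·44 = 844.
Continuing: 4484484444844 · 844448444484484444844 gives term 8.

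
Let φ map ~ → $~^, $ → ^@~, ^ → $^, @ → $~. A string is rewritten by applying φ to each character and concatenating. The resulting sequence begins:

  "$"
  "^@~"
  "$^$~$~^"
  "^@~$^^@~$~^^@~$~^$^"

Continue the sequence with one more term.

Rewriting the 19 symbols of ^@~$^^@~$~^^@~$~^$^ one by one yields $^ $~ $~^ ^@~ $^ $^ $~ $~^ ^@~ $~^ $^ $^ $~ $~^ ^@~ $~^ $^ ^@~ $^; concatenated:

$^$~$~^^@~$^$^$~$~^^@~$~^$^$^$~$~^^@~$~^$^^@~$^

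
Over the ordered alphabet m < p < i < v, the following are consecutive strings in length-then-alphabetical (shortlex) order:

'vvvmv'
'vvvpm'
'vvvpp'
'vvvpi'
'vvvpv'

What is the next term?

vvvim

Find the rightmost character of vvvpv below v, bump it to the next letter, and reset everything to its right to m.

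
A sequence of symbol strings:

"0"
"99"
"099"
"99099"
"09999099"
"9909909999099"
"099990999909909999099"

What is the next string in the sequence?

9909909999099099990999909909999099

From term 3 onward, concatenate the second-to-last term with the last: 0·99 = 099, 99·099 = 99099, …
Continuing: 9909909999099 · 099990999909909999099 gives term 8.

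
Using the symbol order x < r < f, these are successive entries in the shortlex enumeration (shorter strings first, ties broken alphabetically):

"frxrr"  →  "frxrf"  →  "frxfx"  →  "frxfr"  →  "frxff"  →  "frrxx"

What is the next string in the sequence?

Treat frrxx as a base-3 numeral over the given alphabet and add one, carrying through any trailing f's.

frrxr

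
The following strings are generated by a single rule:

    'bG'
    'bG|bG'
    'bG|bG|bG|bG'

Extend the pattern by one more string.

bG|bG|bG|bG|bG|bG|bG|bG

Each string is two copies of the previous one joined by '|'.
So the next term is two copies of bG|bG|bG|bG with '|' between the halves.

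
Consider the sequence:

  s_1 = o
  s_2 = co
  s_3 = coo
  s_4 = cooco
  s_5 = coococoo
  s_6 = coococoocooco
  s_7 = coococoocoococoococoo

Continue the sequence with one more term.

Each term (from the third on) is the previous term followed by the one before it: term 3 = co·o = coo.
Continuing: coococoocoococoococoo · coococoocooco gives term 8.

coococoocoococoococoocoococoocooco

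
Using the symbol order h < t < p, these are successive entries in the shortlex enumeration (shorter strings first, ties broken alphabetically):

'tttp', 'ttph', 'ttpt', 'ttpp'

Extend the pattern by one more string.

The successor of ttpp increments the rightmost position that isn't already p and resets every position after it to h.

tphh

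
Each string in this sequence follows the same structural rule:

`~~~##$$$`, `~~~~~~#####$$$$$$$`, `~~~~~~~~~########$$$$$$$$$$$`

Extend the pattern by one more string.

Each string has the form ~^{3n} #^{3n-1} $^{4n-1} (n = 1, 2, …).
For the next term, n = 4, so the run lengths are 12, 11, 15.

~~~~~~~~~~~~###########$$$$$$$$$$$$$$$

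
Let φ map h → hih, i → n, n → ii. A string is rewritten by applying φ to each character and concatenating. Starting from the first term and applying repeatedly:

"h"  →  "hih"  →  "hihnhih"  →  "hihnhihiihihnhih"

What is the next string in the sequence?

hihnhihiihihnhihnnhihnhihiihihnhih

Applying the rule to each of the 16 symbols of hihnhihiihihnhih gives the pieces hih n hih ii hih n hih n n hih n hih ii hih n hih, which concatenate to the answer.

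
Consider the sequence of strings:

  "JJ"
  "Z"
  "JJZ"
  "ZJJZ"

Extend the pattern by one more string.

This is a Fibonacci-style word recurrence s(k) = s(k−2)·s(k−1): e.g. JJ·Z = JJZ.
Continuing: JJZ · ZJJZ gives term 5.

JJZZJJZ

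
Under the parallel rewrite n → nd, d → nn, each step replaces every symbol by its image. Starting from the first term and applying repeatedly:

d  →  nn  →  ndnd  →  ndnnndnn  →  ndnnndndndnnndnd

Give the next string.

Rewriting the 16 symbols of ndnnndndndnnndnd one by one yields nd nn nd nd nd nn nd nn nd nn nd nd nd nn nd nn; concatenated:

ndnnndndndnnndnnndnnndndndnnndnn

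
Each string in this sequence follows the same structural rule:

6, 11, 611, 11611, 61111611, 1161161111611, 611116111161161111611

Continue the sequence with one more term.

1161161111611611116111161161111611

From term 3 onward, concatenate the second-to-last term with the last: 6·11 = 611, 11·611 = 11611, …
So term 8 is 1161161111611·611116111161161111611.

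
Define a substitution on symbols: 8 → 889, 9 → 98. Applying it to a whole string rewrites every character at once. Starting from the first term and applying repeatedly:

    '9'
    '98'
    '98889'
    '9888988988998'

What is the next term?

Rewriting the 13 symbols of 9888988988998 one by one yields 98 889 889 889 98 889 889 98 889 889 98 98 889; concatenated:

9888988988998889889988898899898889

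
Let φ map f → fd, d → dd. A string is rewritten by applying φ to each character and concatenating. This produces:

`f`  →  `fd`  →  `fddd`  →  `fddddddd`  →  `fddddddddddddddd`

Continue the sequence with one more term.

Rewriting the 16 symbols of fddddddddddddddd one by one yields fd dd dd dd dd dd dd dd dd dd dd dd dd dd dd dd; concatenated:

fddddddddddddddddddddddddddddddd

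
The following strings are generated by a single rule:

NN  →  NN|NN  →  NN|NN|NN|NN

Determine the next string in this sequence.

NN|NN|NN|NN|NN|NN|NN|NN

s(k+1) = s(k)·|·s(k) — each term doubles the last with '|' between the halves.
So the next term is two copies of NN|NN|NN|NN with '|' between the halves.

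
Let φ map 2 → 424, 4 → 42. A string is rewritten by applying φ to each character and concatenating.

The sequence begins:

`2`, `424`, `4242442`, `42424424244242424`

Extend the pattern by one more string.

Rewriting the 17 symbols of 42424424244242424 one by one yields 42 424 42 424 42 42 424 42 424 42 42 424 42 424 42 424 42; concatenated:

42424424244242424424244242424424244242442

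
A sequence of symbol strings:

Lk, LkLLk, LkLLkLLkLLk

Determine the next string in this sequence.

LkLLkLLkLLkLLkLLkLLkLLk

Each string is two copies of the previous one joined by 'L'.
So the next term is two copies of LkLLkLLkLLk with 'L' between the halves.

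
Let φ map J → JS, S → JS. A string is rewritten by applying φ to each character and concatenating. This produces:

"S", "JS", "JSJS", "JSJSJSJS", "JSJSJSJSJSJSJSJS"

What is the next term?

Applying the rule to each of the 16 symbols of JSJSJSJSJSJSJSJS gives the pieces JS JS JS JS JS JS JS JS JS JS JS JS JS JS JS JS, which concatenate to the answer.

JSJSJSJSJSJSJSJSJSJSJSJSJSJSJSJS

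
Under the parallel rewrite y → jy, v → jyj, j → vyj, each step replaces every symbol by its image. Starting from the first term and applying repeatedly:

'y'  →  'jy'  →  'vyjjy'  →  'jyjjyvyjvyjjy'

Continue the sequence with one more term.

Rewriting the 13 symbols of jyjjyvyjvyjjy one by one yields vyj jy vyj vyj jy jyj jy vyj jyj jy vyj vyj jy; concatenated:

vyjjyvyjvyjjyjyjjyvyjjyjjyvyjvyjjy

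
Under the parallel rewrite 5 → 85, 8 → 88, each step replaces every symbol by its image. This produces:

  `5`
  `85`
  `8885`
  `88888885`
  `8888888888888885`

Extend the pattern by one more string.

Rewriting the 16 symbols of 8888888888888885 one by one yields 88 88 88 88 88 88 88 88 88 88 88 88 88 88 88 85; concatenated:

88888888888888888888888888888885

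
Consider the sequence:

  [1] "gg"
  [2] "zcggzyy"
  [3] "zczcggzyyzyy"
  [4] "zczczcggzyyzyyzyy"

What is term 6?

Every step adds zc to the front and zyy to the end of the previous string.
From zczczcggzyyzyyzyy, 2 further steps: zczczcggzyyzyyzyy → zczczczcggzyyzyyzyyzyy → (answer).

zczczczczcggzyyzyyzyyzyyzyy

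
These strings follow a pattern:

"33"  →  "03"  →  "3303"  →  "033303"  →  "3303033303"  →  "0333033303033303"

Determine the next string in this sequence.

Each term (from the third on) is the two preceding terms concatenated in order: term 3 = 33·03 = 3303.
So term 7 is 3303033303·0333033303033303.

33030333030333033303033303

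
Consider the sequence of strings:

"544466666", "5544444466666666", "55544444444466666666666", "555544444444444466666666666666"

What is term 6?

The n-th term is n 5's then 3n 4's then 3n+2 6's (n = 1, 2, …).
Setting n = 6 gives 6, 18, 20 characters in each block.

55555544444444444444444466666666666666666666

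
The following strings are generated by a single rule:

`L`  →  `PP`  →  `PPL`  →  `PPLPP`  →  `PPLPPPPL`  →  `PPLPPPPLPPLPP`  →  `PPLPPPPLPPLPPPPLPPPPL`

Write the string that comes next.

From term 3 onward, concatenate the last term with the second-to-last: PP·L = PPL, PPL·PP = PPLPP, …
The next term joins PPLPPPPLPPLPPPPLPPPPL and PPLPPPPLPPLPP.

PPLPPPPLPPLPPPPLPPPPLPPLPPPPLPPLPP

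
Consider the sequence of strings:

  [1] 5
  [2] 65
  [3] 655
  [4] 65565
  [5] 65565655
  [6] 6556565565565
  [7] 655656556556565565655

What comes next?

6556565565565655656556556565565565

Each term (from the third on) is the previous term followed by the one before it: term 3 = 65·5 = 655.
So term 8 is 655656556556565565655·6556565565565.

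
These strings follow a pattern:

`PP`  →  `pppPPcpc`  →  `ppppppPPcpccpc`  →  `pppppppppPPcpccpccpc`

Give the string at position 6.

pppppppppppppppPPcpccpccpccpccpc

Each term wraps the previous one in ppp on the left and cpc on the right.
From pppppppppPPcpccpccpc, 2 further steps: pppppppppPPcpccpccpc → ppppppppppppPPcpccpccpccpc → (answer).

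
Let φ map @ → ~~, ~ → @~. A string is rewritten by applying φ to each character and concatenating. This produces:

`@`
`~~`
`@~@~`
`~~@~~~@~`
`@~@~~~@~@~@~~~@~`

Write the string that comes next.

~~@~~~@~@~@~~~@~~~@~~~@~@~@~~~@~

Replace each of the 16 characters of @~@~~~@~@~@~~~@~ in place — ~~ @~ ~~ @~ @~ @~ ~~ @~ ~~ @~ ~~ @~ @~ @~ ~~ @~ — and concatenate.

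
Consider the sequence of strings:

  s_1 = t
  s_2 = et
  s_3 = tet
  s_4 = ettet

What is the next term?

tetettet

This is a Fibonacci-style word recurrence s(k) = s(k−2)·s(k−1): e.g. t·et = tet.
So term 5 is tet·ettet.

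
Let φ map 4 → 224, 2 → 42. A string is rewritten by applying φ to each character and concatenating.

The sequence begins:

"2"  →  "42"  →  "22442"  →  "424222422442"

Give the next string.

22442224424242224424222422442

Rewriting each symbol of 424222422442: 4→224, 2→42, 4→224, 2→42, 2→42, 2→42, 4→224, 2→42, 2→42, 4→224, 4→224, 2→42, which concatenates to 224 42 224 42 42 42 224 42 42 224 224 42.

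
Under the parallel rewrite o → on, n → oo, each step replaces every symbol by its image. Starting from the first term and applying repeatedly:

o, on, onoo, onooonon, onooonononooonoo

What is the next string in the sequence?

Rewriting the 16 symbols of onooonononooonoo one by one yields on oo on on on oo on oo on oo on on on oo on on; concatenated:

onooonononooonooonooonononooonon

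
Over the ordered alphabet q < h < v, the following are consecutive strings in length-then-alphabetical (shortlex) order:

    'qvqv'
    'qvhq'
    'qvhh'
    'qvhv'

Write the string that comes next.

The successor of qvhv increments the rightmost position that isn't already v and resets every position after it to q.

qvvq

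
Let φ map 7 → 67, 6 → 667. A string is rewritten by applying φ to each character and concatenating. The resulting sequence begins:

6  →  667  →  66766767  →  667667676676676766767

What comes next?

Rewriting the 21 symbols of 667667676676676766767 one by one yields 667 667 67 667 667 67 667 67 667 667 67 667 667 67 667 67 667 667 67 667 67; concatenated:

6676676766766767667676676676766766767667676676676766767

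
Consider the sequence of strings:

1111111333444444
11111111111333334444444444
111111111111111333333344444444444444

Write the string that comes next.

1111111111111111111333333333444444444444444444

Term n consists of 4n-1 1's, followed by 2n-1 3's, followed by 4n-2 4's, where the shown terms are n = 2, 3, 4.
At n = 5 the blocks have lengths 19, 9, 18.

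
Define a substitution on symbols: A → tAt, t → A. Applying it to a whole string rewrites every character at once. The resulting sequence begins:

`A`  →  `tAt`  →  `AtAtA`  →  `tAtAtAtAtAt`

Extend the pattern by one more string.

AtAtAtAtAtAtAtAtAtAtA

Apply φ to tAtAtAtAtAt symbol by symbol: t→A, A→tAt, t→A, A→tAt, t→A, A→tAt, t→A, A→tAt, t→A, A→tAt, t→A; joined: A tAt A tAt A tAt A tAt A tAt A.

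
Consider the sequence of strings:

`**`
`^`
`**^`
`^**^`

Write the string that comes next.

**^^**^

From term 3 onward, concatenate the second-to-last term with the last: **·^ = **^, ^·**^ = ^**^, …
The next term joins **^ and ^**^.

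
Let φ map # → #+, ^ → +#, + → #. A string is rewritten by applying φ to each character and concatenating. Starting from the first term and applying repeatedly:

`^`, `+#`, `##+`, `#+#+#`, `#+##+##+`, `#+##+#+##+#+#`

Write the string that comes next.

Rewriting the 13 symbols of #+##+#+##+#+# one by one yields #+ # #+ #+ # #+ # #+ #+ # #+ # #+; concatenated:

#+##+#+##+##+#+##+##+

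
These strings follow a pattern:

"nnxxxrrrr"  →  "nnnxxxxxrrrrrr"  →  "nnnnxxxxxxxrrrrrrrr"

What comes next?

The n-th term is n+1 n's then 2n+1 x's then 2n+2 r's (n = 1, 2, …).
For the next term, n = 4, so the run lengths are 5, 9, 10.

nnnnnxxxxxxxxxrrrrrrrrrr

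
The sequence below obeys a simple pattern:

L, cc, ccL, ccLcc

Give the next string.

From term 3 onward, concatenate the last term with the second-to-last: cc·L = ccL, ccL·cc = ccLcc, …
So term 5 is ccLcc·ccL.

ccLccccL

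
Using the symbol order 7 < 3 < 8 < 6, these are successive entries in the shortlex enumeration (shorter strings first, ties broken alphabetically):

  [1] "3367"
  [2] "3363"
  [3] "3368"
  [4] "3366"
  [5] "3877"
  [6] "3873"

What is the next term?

Treat 3873 as a base-4 numeral over the given alphabet and add one, carrying through any trailing 6's.

3878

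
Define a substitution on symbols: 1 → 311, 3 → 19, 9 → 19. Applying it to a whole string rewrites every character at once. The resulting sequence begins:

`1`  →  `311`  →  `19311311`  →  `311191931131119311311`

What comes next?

Rewriting the 21 symbols of 311191931131119311311 one by one yields 19 311 311 311 19 311 19 19 311 311 19 311 311 311 19 19 311 311 19 311 311; concatenated:

1931131131119311191931131119311311311191931131119311311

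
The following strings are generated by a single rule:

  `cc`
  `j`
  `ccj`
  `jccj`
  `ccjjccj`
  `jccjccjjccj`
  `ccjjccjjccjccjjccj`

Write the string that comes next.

jccjccjjccjccjjccjjccjccjjccj

Each term (from the third on) is the two preceding terms concatenated in order: term 3 = cc·j = ccj.
Continuing: jccjccjjccj · ccjjccjjccjccjjccj gives term 8.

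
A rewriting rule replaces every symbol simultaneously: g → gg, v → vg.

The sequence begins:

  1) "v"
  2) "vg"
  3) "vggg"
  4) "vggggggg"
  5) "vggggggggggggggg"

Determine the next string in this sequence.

vggggggggggggggggggggggggggggggg

φ(vggggggggggggggg) expands symbol-by-symbol to vg gg gg gg gg gg gg gg gg gg gg gg gg gg gg gg; joining the 16 pieces gives the next term.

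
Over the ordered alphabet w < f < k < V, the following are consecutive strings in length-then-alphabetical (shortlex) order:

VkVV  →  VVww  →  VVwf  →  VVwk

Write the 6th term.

VVfw

Continuing the enumeration 2 steps past VVwk: VVwk → VVwV → (answer).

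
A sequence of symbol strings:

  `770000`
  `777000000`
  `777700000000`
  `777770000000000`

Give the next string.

777777000000000000

Reading off run lengths: 7 runs 2, 3, 4, 5; 0 runs 4, 6, 8, 10 — each is linear in n, where the shown terms are n = 2, 3, 4, 5.
At n = 6 the blocks have lengths 6, 12.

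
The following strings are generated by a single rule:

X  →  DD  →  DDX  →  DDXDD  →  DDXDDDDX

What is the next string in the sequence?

DDXDDDDXDDXDD

From term 3 onward, concatenate the last term with the second-to-last: DD·X = DDX, DDX·DD = DDXDD, …
Continuing: DDXDDDDX · DDXDD gives term 6.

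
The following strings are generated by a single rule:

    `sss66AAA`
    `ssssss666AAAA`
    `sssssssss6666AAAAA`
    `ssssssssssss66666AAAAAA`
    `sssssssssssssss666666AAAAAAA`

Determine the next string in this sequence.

ssssssssssssssssss6666666AAAAAAAA

Reading off run lengths: s runs 3, 6, 9, 12, 15; 6 runs 2, 3, 4, 5, 6; A runs 3, 4, 5, 6, 7 — each is linear in n (n = 1, 2, …).
Setting n = 6 gives 18, 7, 8 characters in each block.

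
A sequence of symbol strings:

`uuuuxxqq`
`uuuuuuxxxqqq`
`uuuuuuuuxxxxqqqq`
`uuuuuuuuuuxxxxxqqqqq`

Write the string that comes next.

uuuuuuuuuuuuxxxxxxqqqqqq

The n-th term is 2n u's then n x's then n q's, where the shown terms are n = 2, 3, 4, 5.
At n = 6 the blocks have lengths 12, 6, 6.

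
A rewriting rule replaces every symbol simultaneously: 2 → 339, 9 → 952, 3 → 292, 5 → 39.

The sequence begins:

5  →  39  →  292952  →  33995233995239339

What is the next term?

Applying the rule to each of the 17 symbols of 33995233995239339 gives the pieces 292 292 952 952 39 339 292 292 952 952 39 339 292 952 292 292 952, which concatenate to the answer.

2922929529523933929229295295239339292952292292952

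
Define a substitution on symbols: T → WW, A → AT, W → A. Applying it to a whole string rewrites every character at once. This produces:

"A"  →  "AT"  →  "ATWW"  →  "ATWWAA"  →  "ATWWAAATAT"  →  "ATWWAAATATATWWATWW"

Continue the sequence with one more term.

ATWWAAATATATWWATWWATWWAAATWWAA

Applying the rule to each of the 18 symbols of ATWWAAATATATWWATWW gives the pieces AT WW A A AT AT AT WW AT WW AT WW A A AT WW A A, which concatenate to the answer.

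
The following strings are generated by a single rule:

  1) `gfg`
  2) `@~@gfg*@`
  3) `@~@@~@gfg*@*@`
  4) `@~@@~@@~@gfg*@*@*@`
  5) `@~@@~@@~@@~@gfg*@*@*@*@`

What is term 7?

s(k+1) = @~@·s(k)·*@, so each term gains @~@ as a prefix and *@ as a suffix.
From @~@@~@@~@@~@gfg*@*@*@*@, 2 further steps: @~@@~@@~@@~@gfg*@*@*@*@ → @~@@~@@~@@~@@~@gfg*@*@*@*@*@ → (answer).

@~@@~@@~@@~@@~@@~@gfg*@*@*@*@*@*@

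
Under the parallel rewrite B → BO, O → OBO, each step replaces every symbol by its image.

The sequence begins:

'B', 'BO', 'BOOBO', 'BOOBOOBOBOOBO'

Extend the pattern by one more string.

Replace each of the 13 characters of BOOBOOBOBOOBO in place — BO OBO OBO BO OBO OBO BO OBO BO OBO OBO BO OBO — and concatenate.

BOOBOOBOBOOBOOBOBOOBOBOOBOOBOBOOBO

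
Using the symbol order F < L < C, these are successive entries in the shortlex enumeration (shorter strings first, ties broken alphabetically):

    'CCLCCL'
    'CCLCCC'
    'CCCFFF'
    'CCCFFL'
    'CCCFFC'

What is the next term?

CCCFLF

Find the rightmost character of CCCFFC below C, bump it to the next letter, and reset everything to its right to F.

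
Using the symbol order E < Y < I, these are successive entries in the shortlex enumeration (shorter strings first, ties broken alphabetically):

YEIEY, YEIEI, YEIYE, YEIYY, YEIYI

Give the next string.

YEIIE

Find the rightmost character of YEIYI below I, bump it to the next letter, and reset everything to its right to E.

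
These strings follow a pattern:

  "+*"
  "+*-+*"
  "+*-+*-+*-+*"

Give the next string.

+*-+*-+*-+*-+*-+*-+*-+*

Each string is two copies of the previous one joined by '-'.
One more doubling of +*-+*-+*-+* gives the answer.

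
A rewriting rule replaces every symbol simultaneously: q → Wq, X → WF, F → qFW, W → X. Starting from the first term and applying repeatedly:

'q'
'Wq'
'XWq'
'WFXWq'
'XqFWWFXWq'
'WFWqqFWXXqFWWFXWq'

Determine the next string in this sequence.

φ(WFWqqFWXXqFWWFXWq) expands symbol-by-symbol to X qFW X Wq Wq qFW X WF WF Wq qFW X X qFW WF X Wq; joining the 17 pieces gives the next term.

XqFWXWqWqqFWXWFWFWqqFWXXqFWWFXWq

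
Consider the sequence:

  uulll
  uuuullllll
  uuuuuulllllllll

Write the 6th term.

Term n consists of 2n u's, followed by 3n l's (n = 1, 2, …).
For term 6, n = 6, so the run lengths are 12, 18.

uuuuuuuuuuuullllllllllllllllll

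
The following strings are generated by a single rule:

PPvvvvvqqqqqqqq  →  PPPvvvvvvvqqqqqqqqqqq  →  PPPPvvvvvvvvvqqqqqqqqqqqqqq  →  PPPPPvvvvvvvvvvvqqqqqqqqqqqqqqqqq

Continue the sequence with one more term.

PPPPPPvvvvvvvvvvvvvqqqqqqqqqqqqqqqqqqqq

Term n consists of n P's, followed by 2n+1 v's, followed by 3n+2 q's, where the shown terms are n = 2, 3, 4, 5.
Setting n = 6 gives 6, 13, 20 characters in each block.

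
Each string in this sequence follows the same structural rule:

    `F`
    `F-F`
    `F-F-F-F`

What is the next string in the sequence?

s(k+1) = s(k)·-·s(k) — each term doubles the last with '-' between the halves.
Doubling F-F-F-F with '-' between the halves:

F-F-F-F-F-F-F-F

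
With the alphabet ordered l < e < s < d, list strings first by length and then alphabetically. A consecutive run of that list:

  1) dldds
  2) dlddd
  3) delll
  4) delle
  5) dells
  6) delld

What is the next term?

The successor of delld increments the rightmost position that isn't already d and resets every position after it to l.

delel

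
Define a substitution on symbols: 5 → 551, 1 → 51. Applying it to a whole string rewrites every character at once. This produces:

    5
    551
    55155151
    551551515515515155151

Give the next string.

5515515155155151551515515515155155151551515515515155151

Applying the rule to each of the 21 symbols of 551551515515515155151 gives the pieces 551 551 51 551 551 51 551 51 551 551 51 551 551 51 551 51 551 551 51 551 51, which concatenate to the answer.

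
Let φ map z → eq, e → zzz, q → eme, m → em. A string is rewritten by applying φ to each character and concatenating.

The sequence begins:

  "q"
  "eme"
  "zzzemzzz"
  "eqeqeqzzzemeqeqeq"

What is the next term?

Rewriting the 17 symbols of eqeqeqzzzemeqeqeq one by one yields zzz eme zzz eme zzz eme eq eq eq zzz em zzz eme zzz eme zzz eme; concatenated:

zzzemezzzemezzzemeeqeqeqzzzemzzzemezzzemezzzeme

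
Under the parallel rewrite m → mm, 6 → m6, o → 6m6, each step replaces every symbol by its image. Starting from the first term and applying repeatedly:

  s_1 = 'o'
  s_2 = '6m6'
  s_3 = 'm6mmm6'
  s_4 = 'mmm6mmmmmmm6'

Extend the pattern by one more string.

mmmmmmm6mmmmmmmmmmmmmmm6

Expanding mmm6mmmmmmm6: m→mm, m→mm, m→mm, 6→m6, m→mm, m→mm, m→mm, m→mm, m→mm, m→mm, m→mm, 6→m6. Concatenated: mm mm mm m6 mm mm mm mm mm mm mm m6.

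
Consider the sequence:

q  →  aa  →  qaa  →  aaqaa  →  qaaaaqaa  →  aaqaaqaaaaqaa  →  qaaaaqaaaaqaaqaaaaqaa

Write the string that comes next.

This is a Fibonacci-style word recurrence s(k) = s(k−2)·s(k−1): e.g. q·aa = qaa.
Continuing: aaqaaqaaaaqaa · qaaaaqaaaaqaaqaaaaqaa gives term 8.

aaqaaqaaaaqaaqaaaaqaaaaqaaqaaaaqaa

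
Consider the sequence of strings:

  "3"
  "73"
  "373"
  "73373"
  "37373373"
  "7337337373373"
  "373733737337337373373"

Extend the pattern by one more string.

This is a Fibonacci-style word recurrence s(k) = s(k−2)·s(k−1): e.g. 3·73 = 373.
Continuing: 7337337373373 · 373733737337337373373 gives term 8.

7337337373373373733737337337373373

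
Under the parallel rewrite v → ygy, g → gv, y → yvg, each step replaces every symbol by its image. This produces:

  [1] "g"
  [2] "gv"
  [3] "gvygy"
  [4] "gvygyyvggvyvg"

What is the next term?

gvygyyvggvyvgyvgygygvgvygyyvgygygv

Replace each of the 13 characters of gvygyyvggvyvg in place — gv ygy yvg gv yvg yvg ygy gv gv ygy yvg ygy gv — and concatenate.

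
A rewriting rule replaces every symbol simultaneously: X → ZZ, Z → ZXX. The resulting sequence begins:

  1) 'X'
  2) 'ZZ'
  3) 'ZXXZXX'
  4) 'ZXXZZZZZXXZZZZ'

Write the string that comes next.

Rewriting the 14 symbols of ZXXZZZZZXXZZZZ one by one yields ZXX ZZ ZZ ZXX ZXX ZXX ZXX ZXX ZZ ZZ ZXX ZXX ZXX ZXX; concatenated:

ZXXZZZZZXXZXXZXXZXXZXXZZZZZXXZXXZXXZXX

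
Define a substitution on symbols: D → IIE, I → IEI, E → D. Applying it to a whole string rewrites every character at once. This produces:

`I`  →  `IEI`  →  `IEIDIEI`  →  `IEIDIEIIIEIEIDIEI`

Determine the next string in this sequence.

Rewriting the 17 symbols of IEIDIEIIIEIEIDIEI one by one yields IEI D IEI IIE IEI D IEI IEI IEI D IEI D IEI IIE IEI D IEI; concatenated:

IEIDIEIIIEIEIDIEIIEIIEIDIEIDIEIIIEIEIDIEI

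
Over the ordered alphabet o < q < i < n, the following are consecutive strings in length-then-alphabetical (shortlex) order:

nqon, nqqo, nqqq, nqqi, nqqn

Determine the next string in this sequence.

nqio

Treat nqqn as a base-4 numeral over the given alphabet and add one, carrying through any trailing n's.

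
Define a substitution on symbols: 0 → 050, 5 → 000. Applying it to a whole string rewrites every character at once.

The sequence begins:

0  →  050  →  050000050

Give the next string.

050000050050050050050000050

Rewriting each symbol of 050000050: 0→050, 5→000, 0→050, 0→050, 0→050, 0→050, 0→050, 5→000, 0→050, which concatenates to 050 000 050 050 050 050 050 000 050.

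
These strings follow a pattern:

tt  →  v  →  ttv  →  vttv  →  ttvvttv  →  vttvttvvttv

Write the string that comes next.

From term 3 onward, concatenate the second-to-last term with the last: tt·v = ttv, v·ttv = vttv, …
Continuing: ttvvttv · vttvttvvttv gives term 7.

ttvvttvvttvttvvttv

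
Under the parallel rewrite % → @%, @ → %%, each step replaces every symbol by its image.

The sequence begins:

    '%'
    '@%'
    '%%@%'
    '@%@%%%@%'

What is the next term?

%%@%%%@%@%@%%%@%

Apply φ to @%@%%%@% symbol by symbol: @→%%, %→@%, @→%%, %→@%, %→@%, %→@%, @→%%, %→@%; joined: %% @% %% @% @% @% %% @%.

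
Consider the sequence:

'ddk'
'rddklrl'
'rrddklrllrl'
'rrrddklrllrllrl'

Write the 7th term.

rrrrrrddklrllrllrllrllrllrl

s(k+1) = r·s(k)·lrl, so each term gains r as a prefix and lrl as a suffix.
From rrrddklrllrllrl, 3 further steps: rrrddklrllrllrl → rrrrddklrllrllrllrl → rrrrrddklrllrllrllrllrl → (answer).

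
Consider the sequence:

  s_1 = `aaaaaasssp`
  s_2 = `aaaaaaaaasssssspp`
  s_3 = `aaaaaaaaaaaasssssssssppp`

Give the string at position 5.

Each string has the form a^{3n+3} s^{3n} p^{n} (n = 1, 2, …).
For term 5, n = 5, so the run lengths are 18, 15, 5.

aaaaaaaaaaaaaaaaaasssssssssssssssppppp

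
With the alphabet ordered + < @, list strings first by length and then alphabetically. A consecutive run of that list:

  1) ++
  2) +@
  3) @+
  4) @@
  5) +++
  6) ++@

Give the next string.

+@+

Find the rightmost character of ++@ below @, bump it to the next letter, and reset everything to its right to +.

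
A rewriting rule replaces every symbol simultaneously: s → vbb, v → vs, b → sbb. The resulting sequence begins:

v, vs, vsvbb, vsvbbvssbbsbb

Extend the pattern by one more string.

φ(vsvbbvssbbsbb) expands symbol-by-symbol to vs vbb vs sbb sbb vs vbb vbb sbb sbb vbb sbb sbb; joining the 13 pieces gives the next term.

vsvbbvssbbsbbvsvbbvbbsbbsbbvbbsbbsbb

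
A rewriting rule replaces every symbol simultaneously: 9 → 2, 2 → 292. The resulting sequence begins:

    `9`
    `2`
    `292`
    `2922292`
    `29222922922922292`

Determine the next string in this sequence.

φ(29222922922922292) expands symbol-by-symbol to 292 2 292 292 292 2 292 292 2 292 292 2 292 292 292 2 292; joining the 17 pieces gives the next term.

29222922922922292292229229222922922922292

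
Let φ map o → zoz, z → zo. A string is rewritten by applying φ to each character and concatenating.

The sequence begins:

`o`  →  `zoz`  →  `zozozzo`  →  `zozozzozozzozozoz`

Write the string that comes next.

zozozzozozzozozozzozozzozozozzozozzozozzo

Replace each of the 17 characters of zozozzozozzozozoz in place — zo zoz zo zoz zo zo zoz zo zoz zo zo zoz zo zoz zo zoz zo — and concatenate.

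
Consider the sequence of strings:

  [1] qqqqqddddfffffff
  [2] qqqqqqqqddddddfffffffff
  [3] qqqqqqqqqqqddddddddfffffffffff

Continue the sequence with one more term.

qqqqqqqqqqqqqqddddddddddfffffffffffff

The n-th term is 3n-1 q's then 2n d's then 2n+3 f's, where the shown terms are n = 2, 3, 4.
Setting n = 5 gives 14, 10, 13 characters in each block.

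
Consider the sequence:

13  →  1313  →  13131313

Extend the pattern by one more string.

Every step duplicates the string.
Doubling 13131313:

1313131313131313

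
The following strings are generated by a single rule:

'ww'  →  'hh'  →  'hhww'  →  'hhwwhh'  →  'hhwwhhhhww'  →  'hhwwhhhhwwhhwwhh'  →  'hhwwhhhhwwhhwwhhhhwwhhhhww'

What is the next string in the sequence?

This is a Fibonacci-style word recurrence s(k) = s(k−1)·s(k−2): e.g. hh·ww = hhww.
Continuing: hhwwhhhhwwhhwwhhhhwwhhhhww · hhwwhhhhwwhhwwhh gives term 8.

hhwwhhhhwwhhwwhhhhwwhhhhwwhhwwhhhhwwhhwwhh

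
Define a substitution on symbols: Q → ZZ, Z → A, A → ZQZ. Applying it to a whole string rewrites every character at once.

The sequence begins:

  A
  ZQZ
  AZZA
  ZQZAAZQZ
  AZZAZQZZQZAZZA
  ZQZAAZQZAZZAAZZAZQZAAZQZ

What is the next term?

Rewriting the 24 symbols of ZQZAAZQZAZZAAZZAZQZAAZQZ one by one yields A ZZ A ZQZ ZQZ A ZZ A ZQZ A A ZQZ ZQZ A A ZQZ A ZZ A ZQZ ZQZ A ZZ A; concatenated:

AZZAZQZZQZAZZAZQZAAZQZZQZAAZQZAZZAZQZZQZAZZA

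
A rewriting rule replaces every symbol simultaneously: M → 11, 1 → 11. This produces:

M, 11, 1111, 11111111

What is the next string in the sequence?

1111111111111111

Apply φ to 11111111 symbol by symbol: 1→11, 1→11, 1→11, 1→11, 1→11, 1→11, 1→11, 1→11; joined: 11 11 11 11 11 11 11 11.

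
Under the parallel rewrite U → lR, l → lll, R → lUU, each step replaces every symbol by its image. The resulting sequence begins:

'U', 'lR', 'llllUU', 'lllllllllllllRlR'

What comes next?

llllllllllllllllllllllllllllllllllllllllUUllllUU

φ(lllllllllllllRlR) expands symbol-by-symbol to lll lll lll lll lll lll lll lll lll lll lll lll lll lUU lll lUU; joining the 16 pieces gives the next term.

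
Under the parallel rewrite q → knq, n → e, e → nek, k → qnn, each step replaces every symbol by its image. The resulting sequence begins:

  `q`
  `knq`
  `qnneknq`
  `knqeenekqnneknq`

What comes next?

qnneknqneknekenekqnnknqeenekqnneknq

Applying the rule to each of the 15 symbols of knqeenekqnneknq gives the pieces qnn e knq nek nek e nek qnn knq e e nek qnn e knq, which concatenate to the answer.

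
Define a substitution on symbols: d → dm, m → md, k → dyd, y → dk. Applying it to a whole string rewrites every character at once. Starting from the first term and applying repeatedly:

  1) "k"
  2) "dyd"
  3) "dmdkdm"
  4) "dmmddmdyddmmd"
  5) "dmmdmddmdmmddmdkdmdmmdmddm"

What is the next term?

Applying the rule to each of the 26 symbols of dmmdmddmdmmddmdkdmdmmdmddm gives the pieces dm md md dm md dm dm md dm md md dm dm md dm dyd dm md dm md md dm md dm dm md, which concatenate to the answer.

dmmdmddmmddmdmmddmmdmddmdmmddmdyddmmddmmdmddmmddmdmmd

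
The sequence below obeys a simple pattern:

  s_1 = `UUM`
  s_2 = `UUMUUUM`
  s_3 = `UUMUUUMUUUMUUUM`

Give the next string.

s(k+1) = s(k)·U·s(k) — each term doubles the last with 'U' between the halves.
Doubling UUMUUUMUUUMUUUM with 'U' between the halves:

UUMUUUMUUUMUUUMUUUMUUUMUUUMUUUM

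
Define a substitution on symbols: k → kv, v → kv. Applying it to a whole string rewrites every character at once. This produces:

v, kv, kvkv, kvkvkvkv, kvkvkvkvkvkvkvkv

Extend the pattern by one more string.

kvkvkvkvkvkvkvkvkvkvkvkvkvkvkvkv

φ(kvkvkvkvkvkvkvkv) expands symbol-by-symbol to kv kv kv kv kv kv kv kv kv kv kv kv kv kv kv kv; joining the 16 pieces gives the next term.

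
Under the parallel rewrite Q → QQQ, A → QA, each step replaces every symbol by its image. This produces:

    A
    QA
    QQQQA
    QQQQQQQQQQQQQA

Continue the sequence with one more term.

Rewriting the 14 symbols of QQQQQQQQQQQQQA one by one yields QQQ QQQ QQQ QQQ QQQ QQQ QQQ QQQ QQQ QQQ QQQ QQQ QQQ QA; concatenated:

QQQQQQQQQQQQQQQQQQQQQQQQQQQQQQQQQQQQQQQQA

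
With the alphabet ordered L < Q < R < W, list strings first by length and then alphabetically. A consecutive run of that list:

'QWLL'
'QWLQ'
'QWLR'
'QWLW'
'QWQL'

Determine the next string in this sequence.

QWQQ

The successor of QWQL increments the rightmost position that isn't already W and resets every position after it to L.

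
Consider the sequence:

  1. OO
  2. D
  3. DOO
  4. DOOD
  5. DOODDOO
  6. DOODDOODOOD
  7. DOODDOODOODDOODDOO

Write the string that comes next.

DOODDOODOODDOODDOODOODDOODOOD

Each term (from the third on) is the previous term followed by the one before it: term 3 = D·OO = DOO.
The next term joins DOODDOODOODDOODDOO and DOODDOODOOD.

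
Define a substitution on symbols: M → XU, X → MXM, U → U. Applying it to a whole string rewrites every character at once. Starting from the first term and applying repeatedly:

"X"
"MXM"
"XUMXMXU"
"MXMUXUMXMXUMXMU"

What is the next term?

φ(MXMUXUMXMXUMXMU) expands symbol-by-symbol to XU MXM XU U MXM U XU MXM XU MXM U XU MXM XU U; joining the 15 pieces gives the next term.

XUMXMXUUMXMUXUMXMXUMXMUXUMXMXUU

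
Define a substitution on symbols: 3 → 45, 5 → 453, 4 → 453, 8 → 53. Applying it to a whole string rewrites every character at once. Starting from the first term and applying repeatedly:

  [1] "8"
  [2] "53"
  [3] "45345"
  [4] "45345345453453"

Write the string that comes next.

45345345453453454534534534534545345345

Replace each of the 14 characters of 45345345453453 in place — 453 453 45 453 453 45 453 453 453 453 45 453 453 45 — and concatenate.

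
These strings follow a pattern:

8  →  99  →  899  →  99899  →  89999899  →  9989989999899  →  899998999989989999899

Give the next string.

9989989999899899998999989989999899

This is a Fibonacci-style word recurrence s(k) = s(k−2)·s(k−1): e.g. 8·99 = 899.
So term 8 is 9989989999899·899998999989989999899.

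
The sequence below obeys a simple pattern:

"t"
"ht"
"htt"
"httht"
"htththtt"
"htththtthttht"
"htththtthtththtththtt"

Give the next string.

This is a Fibonacci-style word recurrence s(k) = s(k−1)·s(k−2): e.g. ht·t = htt.
Continuing: htththtthtththtththtt · htththtthttht gives term 8.

htththtthtththtththtthtththtthttht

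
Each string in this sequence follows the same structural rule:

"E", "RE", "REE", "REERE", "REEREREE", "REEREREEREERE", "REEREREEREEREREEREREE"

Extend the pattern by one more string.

REEREREEREEREREEREREEREEREREEREERE

Each term (from the third on) is the previous term followed by the one before it: term 3 = RE·E = REE.
So term 8 is REEREREEREEREREEREREE·REEREREEREERE.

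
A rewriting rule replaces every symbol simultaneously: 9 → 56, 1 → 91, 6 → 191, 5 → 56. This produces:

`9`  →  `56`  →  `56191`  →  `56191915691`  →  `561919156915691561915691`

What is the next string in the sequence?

56191915691569156191569156191569156191915691561915691

Replace each of the 24 characters of 561919156915691561915691 in place — 56 191 91 56 91 56 91 56 191 56 91 56 191 56 91 56 191 91 56 91 56 191 56 91 — and concatenate.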